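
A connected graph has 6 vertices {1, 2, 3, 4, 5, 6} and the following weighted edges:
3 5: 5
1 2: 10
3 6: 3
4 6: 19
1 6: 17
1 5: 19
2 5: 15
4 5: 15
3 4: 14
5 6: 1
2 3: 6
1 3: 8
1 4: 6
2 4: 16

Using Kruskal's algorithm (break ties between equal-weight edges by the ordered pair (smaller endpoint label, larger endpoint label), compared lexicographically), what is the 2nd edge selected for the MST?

3-6

Kruskal's algorithm — process edges by increasing weight (ties by edge label):
5 6 (1): add. Components now {1} {2} {3} {4} {5,6}
3 6 (3): add. Components now {1} {2} {3,5,6} {4}
3 5 (5): skip — 3 and 5 already connected.
1 4 (6): add. Components now {1,4} {2} {3,5,6}
2 3 (6): add. Components now {1,4} {2,3,5,6}
1 3 (8): add. Components now {1,2,3,4,5,6}
The 2nd edge added is 3 6.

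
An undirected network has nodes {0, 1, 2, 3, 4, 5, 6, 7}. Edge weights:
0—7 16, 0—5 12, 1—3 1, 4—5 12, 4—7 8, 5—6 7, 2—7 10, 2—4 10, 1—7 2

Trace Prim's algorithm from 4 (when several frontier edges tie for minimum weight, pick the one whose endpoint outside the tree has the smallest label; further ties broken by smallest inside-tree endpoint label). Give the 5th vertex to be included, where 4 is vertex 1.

2

Prim's algorithm from 4:
Step 1: cheapest edge leaving the tree is 4—7 (8); add 7.
Step 2: cheapest edge leaving the tree is 1—7 (2); add 1.
Step 3: cheapest edge leaving the tree is 1—3 (1); add 3.
Step 4: cheapest edge leaving the tree is 2—4 (10); add 2.
Step 5: cheapest edge leaving the tree is 4—5 (12); add 5.
Step 6: cheapest edge leaving the tree is 5—6 (7); add 6.
Step 7: cheapest edge leaving the tree is 0—5 (12); add 0.
Vertex order: 4, 7, 1, 3, 2, 5, 6, 0. The 5th vertex is 2.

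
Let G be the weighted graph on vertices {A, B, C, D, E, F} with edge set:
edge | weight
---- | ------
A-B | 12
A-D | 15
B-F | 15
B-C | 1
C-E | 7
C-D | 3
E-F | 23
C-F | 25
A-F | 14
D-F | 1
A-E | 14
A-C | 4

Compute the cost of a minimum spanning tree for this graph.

Kruskal: consider edges lightest-first.
B-C (1): add. Components now {A} {B,C} {D} {E} {F}
D-F (1): add. Components now {A} {B,C} {D,F} {E}
C-D (3): add. Components now {A} {B,C,D,F} {E}
A-C (4): add. Components now {A,B,C,D,F} {E}
C-E (7): add. Components now {A,B,C,D,E,F}
MST edges: B-C, D-F, C-D, A-C, C-E; total weight 1+1+3+4+7 = 16.

16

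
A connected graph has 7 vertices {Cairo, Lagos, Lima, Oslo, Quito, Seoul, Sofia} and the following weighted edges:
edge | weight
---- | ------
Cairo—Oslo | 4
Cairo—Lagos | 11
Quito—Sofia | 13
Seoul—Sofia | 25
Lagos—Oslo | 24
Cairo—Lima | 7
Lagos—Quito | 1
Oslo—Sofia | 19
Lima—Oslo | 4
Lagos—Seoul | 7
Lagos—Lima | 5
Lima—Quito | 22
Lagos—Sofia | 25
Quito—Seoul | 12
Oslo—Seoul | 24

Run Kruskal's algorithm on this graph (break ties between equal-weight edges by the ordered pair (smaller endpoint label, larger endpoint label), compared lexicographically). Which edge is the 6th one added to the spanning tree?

Kruskal's algorithm — process edges by increasing weight (ties by edge label):
Lagos—Quito (1): add — endpoints in different components.
Cairo—Oslo (4): add — endpoints in different components.
Lima—Oslo (4): add — endpoints in different components.
Lagos—Lima (5): add — endpoints in different components.
Cairo—Lima (7): skip — Cairo and Lima already connected.
Lagos—Seoul (7): add — endpoints in different components.
Cairo—Lagos (11): skip — Lagos and Cairo already connected.
Quito—Seoul (12): skip — Seoul and Quito already connected.
Quito—Sofia (13): add — endpoints in different components.
The 6th edge added is Quito—Sofia.

Quito-Sofia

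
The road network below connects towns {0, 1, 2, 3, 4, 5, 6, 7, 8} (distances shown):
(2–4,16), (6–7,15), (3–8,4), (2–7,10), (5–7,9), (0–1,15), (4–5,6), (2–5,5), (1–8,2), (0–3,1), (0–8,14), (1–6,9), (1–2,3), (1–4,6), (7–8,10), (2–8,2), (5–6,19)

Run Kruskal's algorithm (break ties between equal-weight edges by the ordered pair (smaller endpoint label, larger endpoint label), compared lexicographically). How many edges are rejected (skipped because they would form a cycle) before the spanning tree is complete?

Kruskal's algorithm — process edges by increasing weight (ties by edge label):
0–3 (1): add — endpoints in different components.
1–8 (2): add — endpoints in different components.
2–8 (2): add — endpoints in different components.
1–2 (3): skip — 1 and 2 already connected.
3–8 (4): add — endpoints in different components.
2–5 (5): add — endpoints in different components.
1–4 (6): add — endpoints in different components.
4–5 (6): skip — 4 and 5 already connected.
1–6 (9): add — endpoints in different components.
5–7 (9): add — endpoints in different components.
Edges rejected before the tree was complete: 2.

2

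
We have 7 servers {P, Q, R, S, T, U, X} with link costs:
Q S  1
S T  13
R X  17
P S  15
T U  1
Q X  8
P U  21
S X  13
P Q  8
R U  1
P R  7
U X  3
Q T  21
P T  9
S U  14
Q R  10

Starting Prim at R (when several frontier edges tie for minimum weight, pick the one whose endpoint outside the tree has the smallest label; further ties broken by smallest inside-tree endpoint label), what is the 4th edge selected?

P-R

Grow the tree from R using Prim:
Step 1: cheapest edge leaving the tree is R U (1); add U.
Step 2: cheapest edge leaving the tree is T U (1); add T.
Step 3: cheapest edge leaving the tree is U X (3); add X.
Step 4: cheapest edge leaving the tree is P R (7); add P.
Step 5: cheapest edge leaving the tree is P Q (8); add Q.
Step 6: cheapest edge leaving the tree is Q S (1); add S.
The 4th edge added is P R.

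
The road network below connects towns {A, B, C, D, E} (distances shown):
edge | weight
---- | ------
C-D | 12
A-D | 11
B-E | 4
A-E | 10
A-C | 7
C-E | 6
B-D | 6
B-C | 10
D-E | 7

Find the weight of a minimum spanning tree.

Kruskal's algorithm — process edges by increasing weight (ties by edge label):
B-E (4): add — endpoints in different components.
B-D (6): add — endpoints in different components.
C-E (6): add — endpoints in different components.
A-C (7): add — endpoints in different components.
MST edges: B-E, B-D, C-E, A-C; total weight 4+6+6+7 = 23.

23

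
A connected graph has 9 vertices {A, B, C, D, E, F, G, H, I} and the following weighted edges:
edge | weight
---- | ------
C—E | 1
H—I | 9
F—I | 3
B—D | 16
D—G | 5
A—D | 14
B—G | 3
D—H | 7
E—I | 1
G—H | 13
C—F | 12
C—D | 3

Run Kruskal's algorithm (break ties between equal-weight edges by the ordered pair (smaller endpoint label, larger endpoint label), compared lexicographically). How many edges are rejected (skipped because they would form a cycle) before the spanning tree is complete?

Kruskal's algorithm — process edges by increasing weight (ties by edge label):
C—E (1): add — endpoints in different components.
E—I (1): add — endpoints in different components.
B—G (3): add — endpoints in different components.
C—D (3): add — endpoints in different components.
F—I (3): add — endpoints in different components.
D—G (5): add — endpoints in different components.
D—H (7): add — endpoints in different components.
H—I (9): skip — H and I already connected.
C—F (12): skip — C and F already connected.
G—H (13): skip — G and H already connected.
A—D (14): add — endpoints in different components.
Edges rejected before the tree was complete: 3.

3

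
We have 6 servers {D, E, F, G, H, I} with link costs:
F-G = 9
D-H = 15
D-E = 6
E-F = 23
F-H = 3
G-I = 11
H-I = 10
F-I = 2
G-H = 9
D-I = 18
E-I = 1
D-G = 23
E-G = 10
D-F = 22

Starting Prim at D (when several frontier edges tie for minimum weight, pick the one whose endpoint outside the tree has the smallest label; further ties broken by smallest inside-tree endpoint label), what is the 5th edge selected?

F-G

Grow the tree from D using Prim:
Step 1: frontier [D-E 6, D-H 15, D-I 18, D-F 22, D-G 23] → take D-E (6); add E.
Step 2: frontier [D-H 15, D-I 18, D-F 22, D-G 23, E-I 1, E-G 10, E-F 23] → take E-I (1); add I.
Step 3: frontier [D-H 15, D-F 22, D-G 23, E-G 10, E-F 23, F-I 2, H-I 10, G-I 11] → take F-I (2); add F.
Step 4: frontier [D-H 15, D-G 23, E-G 10, F-H 3, F-G 9, H-I 10, G-I 11] → take F-H (3); add H.
Step 5: frontier [D-G 23, E-G 10, F-G 9, G-H 9, G-I 11] → take F-G (9); add G.
The 5th edge added is F-G.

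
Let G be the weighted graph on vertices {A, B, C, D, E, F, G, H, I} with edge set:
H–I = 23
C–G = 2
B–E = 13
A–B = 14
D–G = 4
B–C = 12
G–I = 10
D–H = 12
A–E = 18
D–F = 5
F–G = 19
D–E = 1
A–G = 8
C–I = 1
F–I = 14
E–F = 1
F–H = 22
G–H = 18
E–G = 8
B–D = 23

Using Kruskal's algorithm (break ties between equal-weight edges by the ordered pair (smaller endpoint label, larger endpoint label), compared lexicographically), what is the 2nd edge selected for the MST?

D-E

Kruskal: consider edges lightest-first.
C–I (1): add — endpoints in different components.
D–E (1): add — endpoints in different components.
E–F (1): add — endpoints in different components.
C–G (2): add — endpoints in different components.
D–G (4): add — endpoints in different components.
D–F (5): skip — D and F already connected.
A–G (8): add — endpoints in different components.
E–G (8): skip — E and G already connected.
G–I (10): skip — G and I already connected.
B–C (12): add — endpoints in different components.
D–H (12): add — endpoints in different components.
The 2nd edge added is D–E.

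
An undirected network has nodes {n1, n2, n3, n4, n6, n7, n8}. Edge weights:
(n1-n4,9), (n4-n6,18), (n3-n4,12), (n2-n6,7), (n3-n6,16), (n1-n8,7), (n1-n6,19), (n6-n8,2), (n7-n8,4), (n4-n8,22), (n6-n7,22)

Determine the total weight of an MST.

41

Prim's algorithm from n4:
Step 1: frontier [n1-n4 9, n3-n4 12, n4-n6 18, n4-n8 22] → take n1-n4 (9); add n1.
Step 2: frontier [n1-n8 7, n1-n6 19, n3-n4 12, n4-n6 18, n4-n8 22] → take n1-n8 (7); add n8.
Step 3: frontier [n1-n6 19, n3-n4 12, n4-n6 18, n6-n8 2, n7-n8 4] → take n6-n8 (2); add n6.
Step 4: frontier [n3-n4 12, n2-n6 7, n3-n6 16, n6-n7 22, n7-n8 4] → take n7-n8 (4); add n7.
Step 5: frontier [n3-n4 12, n2-n6 7, n3-n6 16] → take n2-n6 (7); add n2.
Step 6: frontier [n3-n4 12, n3-n6 16] → take n3-n4 (12); add n3.
MST edges: n1-n4, n1-n8, n6-n8, n7-n8, n2-n6, n3-n4; total weight 9+7+2+4+7+12 = 41.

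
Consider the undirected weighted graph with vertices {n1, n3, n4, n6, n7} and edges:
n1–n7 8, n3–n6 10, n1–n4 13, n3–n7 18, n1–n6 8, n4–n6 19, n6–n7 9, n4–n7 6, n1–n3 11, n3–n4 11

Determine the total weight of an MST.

Sort edges by weight, then run Kruskal:
n4–n7 (6): add. Components now {n4,n7} {n3} {n1} {n6}
n1–n6 (8): add. Components now {n4,n7} {n3} {n1,n6}
n1–n7 (8): add. Components now {n1,n4,n6,n7} {n3}
n6–n7 (9): skip — n6 and n7 already connected.
n3–n6 (10): add. Components now {n1,n3,n4,n6,n7}
MST edges: n4–n7, n1–n6, n1–n7, n3–n6; total weight 6+8+8+10 = 32.

32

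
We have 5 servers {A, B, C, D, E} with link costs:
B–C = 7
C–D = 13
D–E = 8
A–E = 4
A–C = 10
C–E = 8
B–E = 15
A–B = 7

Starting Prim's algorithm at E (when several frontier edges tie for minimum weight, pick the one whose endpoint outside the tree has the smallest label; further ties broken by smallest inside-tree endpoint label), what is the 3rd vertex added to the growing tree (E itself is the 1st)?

B

Grow the tree from E using Prim:
Step 1: frontier [A–E 4, C–E 8, D–E 8, B–E 15] → take A–E (4); add A.
Step 2: frontier [A–B 7, A–C 10, C–E 8, D–E 8, B–E 15] → take A–B (7); add B.
Step 3: frontier [A–C 10, B–C 7, C–E 8, D–E 8] → take B–C (7); add C.
Step 4: frontier [C–D 13, D–E 8] → take D–E (8); add D.
Vertex order: E, A, B, C, D. The 3rd vertex is B.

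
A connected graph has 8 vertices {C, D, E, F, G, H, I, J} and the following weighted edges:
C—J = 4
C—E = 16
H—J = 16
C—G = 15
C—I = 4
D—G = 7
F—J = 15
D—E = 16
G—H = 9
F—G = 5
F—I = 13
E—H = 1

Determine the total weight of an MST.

43

Kruskal's algorithm — process edges by increasing weight (ties by edge label):
E—H (1): add — endpoints in different components.
C—I (4): add — endpoints in different components.
C—J (4): add — endpoints in different components.
F—G (5): add — endpoints in different components.
D—G (7): add — endpoints in different components.
G—H (9): add — endpoints in different components.
F—I (13): add — endpoints in different components.
MST edges: E—H, C—I, C—J, F—G, D—G, G—H, F—I; total weight 1+4+4+5+7+9+13 = 43.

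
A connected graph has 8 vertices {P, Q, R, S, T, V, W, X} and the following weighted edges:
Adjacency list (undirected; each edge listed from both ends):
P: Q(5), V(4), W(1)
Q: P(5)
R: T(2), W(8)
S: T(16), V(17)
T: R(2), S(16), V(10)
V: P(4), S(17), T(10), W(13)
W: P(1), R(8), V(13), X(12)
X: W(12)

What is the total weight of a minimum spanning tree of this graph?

Kruskal's algorithm — process edges by increasing weight (ties by edge label):
P W (1): add — endpoints in different components.
R T (2): add — endpoints in different components.
P V (4): add — endpoints in different components.
P Q (5): add — endpoints in different components.
R W (8): add — endpoints in different components.
T V (10): skip — V and T already connected.
W X (12): add — endpoints in different components.
V W (13): skip — V and W already connected.
S T (16): add — endpoints in different components.
MST edges: P W, R T, P V, P Q, R W, W X, S T; total weight 1+2+4+5+8+12+16 = 48.

48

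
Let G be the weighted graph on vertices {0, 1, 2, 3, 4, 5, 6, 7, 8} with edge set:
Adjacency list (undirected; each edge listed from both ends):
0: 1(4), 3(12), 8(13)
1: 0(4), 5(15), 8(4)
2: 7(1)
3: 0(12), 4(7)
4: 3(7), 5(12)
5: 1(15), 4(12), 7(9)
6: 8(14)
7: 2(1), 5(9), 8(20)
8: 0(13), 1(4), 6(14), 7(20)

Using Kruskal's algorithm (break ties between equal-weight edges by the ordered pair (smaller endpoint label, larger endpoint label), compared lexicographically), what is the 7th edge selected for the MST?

Kruskal: consider edges lightest-first.
2—7 (1): add — endpoints in different components.
0—1 (4): add — endpoints in different components.
1—8 (4): add — endpoints in different components.
3—4 (7): add — endpoints in different components.
5—7 (9): add — endpoints in different components.
0—3 (12): add — endpoints in different components.
4—5 (12): add — endpoints in different components.
0—8 (13): skip — 0 and 8 already connected.
6—8 (14): add — endpoints in different components.
The 7th edge added is 4—5.

4-5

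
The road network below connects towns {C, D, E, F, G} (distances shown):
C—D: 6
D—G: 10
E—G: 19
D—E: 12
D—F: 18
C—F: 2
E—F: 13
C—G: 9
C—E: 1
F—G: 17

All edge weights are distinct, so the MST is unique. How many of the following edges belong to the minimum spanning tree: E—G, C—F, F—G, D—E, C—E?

2

Kruskal's algorithm — process edges by increasing weight (ties by edge label):
C—E (1): add — endpoints in different components.
C—F (2): add — endpoints in different components.
C—D (6): add — endpoints in different components.
C—G (9): add — endpoints in different components.
MST edge set: {C—E, C—F, C—D, C—G}.
Of the listed edges, {C—F, C—E} are in the MST → 2.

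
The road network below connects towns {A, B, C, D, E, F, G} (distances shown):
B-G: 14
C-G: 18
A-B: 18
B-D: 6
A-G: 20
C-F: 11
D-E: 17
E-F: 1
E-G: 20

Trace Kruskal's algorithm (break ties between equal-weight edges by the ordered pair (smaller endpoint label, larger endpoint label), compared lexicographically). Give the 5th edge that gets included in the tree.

D-E

Sort edges by weight, then run Kruskal:
E-F (1): add — endpoints in different components.
B-D (6): add — endpoints in different components.
C-F (11): add — endpoints in different components.
B-G (14): add — endpoints in different components.
D-E (17): add — endpoints in different components.
A-B (18): add — endpoints in different components.
The 5th edge added is D-E.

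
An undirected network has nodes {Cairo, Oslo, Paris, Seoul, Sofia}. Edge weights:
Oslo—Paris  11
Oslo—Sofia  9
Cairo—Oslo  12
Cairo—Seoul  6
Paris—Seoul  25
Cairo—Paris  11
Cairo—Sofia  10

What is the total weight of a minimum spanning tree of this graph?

Grow the tree from Sofia using Prim:
Step 1: cheapest edge leaving the tree is Oslo—Sofia (9); add Oslo.
Step 2: cheapest edge leaving the tree is Cairo—Sofia (10); add Cairo.
Step 3: cheapest edge leaving the tree is Cairo—Seoul (6); add Seoul.
Step 4: cheapest edge leaving the tree is Cairo—Paris (11); add Paris.
MST edges: Oslo—Sofia, Cairo—Sofia, Cairo—Seoul, Cairo—Paris; total weight 9+10+6+11 = 36.

36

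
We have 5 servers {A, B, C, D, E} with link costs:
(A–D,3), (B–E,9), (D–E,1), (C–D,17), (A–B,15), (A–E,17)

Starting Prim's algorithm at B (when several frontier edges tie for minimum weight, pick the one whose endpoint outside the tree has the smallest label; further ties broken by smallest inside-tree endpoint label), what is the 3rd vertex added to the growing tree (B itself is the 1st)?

Grow the tree from B using Prim:
Step 1: cheapest edge leaving the tree is B–E (9); add E.
Step 2: cheapest edge leaving the tree is D–E (1); add D.
Step 3: cheapest edge leaving the tree is A–D (3); add A.
Step 4: cheapest edge leaving the tree is C–D (17); add C.
Vertex order: B, E, D, A, C. The 3rd vertex is D.

D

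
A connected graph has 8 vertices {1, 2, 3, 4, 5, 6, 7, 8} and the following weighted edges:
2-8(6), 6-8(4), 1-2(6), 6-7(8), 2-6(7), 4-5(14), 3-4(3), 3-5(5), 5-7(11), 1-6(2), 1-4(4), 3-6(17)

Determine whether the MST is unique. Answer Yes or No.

No

Sort edges by weight, then run Kruskal:
1-6 (2): add — endpoints in different components.
3-4 (3): add — endpoints in different components.
1-4 (4): add — endpoints in different components.
6-8 (4): add — endpoints in different components.
3-5 (5): add — endpoints in different components.
1-2 (6): add — endpoints in different components.
2-8 (6): skip — 2 and 8 already connected.
2-6 (7): skip — 2 and 6 already connected.
6-7 (8): add — endpoints in different components.
Non-tree edge 2-8 has weight 6, equal to the heaviest edge on its tree cycle — swapping gives another MST of the same weight. Not unique.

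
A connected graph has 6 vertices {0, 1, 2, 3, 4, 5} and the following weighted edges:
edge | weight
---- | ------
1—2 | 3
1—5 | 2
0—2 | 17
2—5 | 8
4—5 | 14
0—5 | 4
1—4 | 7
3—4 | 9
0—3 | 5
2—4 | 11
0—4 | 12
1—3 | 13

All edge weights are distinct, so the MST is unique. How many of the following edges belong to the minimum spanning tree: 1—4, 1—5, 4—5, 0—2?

2

Sort edges by weight, then run Kruskal:
1—5 (2): add — endpoints in different components.
1—2 (3): add — endpoints in different components.
0—5 (4): add — endpoints in different components.
0—3 (5): add — endpoints in different components.
1—4 (7): add — endpoints in different components.
MST edge set: {1—5, 1—2, 0—5, 0—3, 1—4}.
Of the listed edges, {1—4, 1—5} are in the MST → 2.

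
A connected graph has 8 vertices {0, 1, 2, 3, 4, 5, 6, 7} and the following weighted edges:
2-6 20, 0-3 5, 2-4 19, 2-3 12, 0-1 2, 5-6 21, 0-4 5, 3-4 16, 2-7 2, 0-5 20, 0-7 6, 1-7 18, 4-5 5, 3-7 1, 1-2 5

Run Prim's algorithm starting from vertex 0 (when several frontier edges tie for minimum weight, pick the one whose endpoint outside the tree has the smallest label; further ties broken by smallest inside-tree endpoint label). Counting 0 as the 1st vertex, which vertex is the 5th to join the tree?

Grow the tree from 0 using Prim:
Step 1: cheapest edge leaving the tree is 0-1 (2); add 1.
Step 2: cheapest edge leaving the tree is 1-2 (5); add 2.
Step 3: cheapest edge leaving the tree is 2-7 (2); add 7.
Step 4: cheapest edge leaving the tree is 3-7 (1); add 3.
Step 5: cheapest edge leaving the tree is 0-4 (5); add 4.
Step 6: cheapest edge leaving the tree is 4-5 (5); add 5.
Step 7: cheapest edge leaving the tree is 2-6 (20); add 6.
Vertex order: 0, 1, 2, 7, 3, 4, 5, 6. The 5th vertex is 3.

3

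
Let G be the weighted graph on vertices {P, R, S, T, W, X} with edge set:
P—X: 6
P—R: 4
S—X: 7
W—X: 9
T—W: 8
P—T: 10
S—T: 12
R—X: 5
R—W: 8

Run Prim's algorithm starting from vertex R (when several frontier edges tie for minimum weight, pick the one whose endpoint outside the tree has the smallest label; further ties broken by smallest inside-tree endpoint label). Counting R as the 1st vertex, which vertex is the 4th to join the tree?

S

Prim's algorithm from R:
Step 1: frontier [P—R 4, R—X 5, R—W 8] → take P—R (4); add P.
Step 2: frontier [P—X 6, P—T 10, R—X 5, R—W 8] → take R—X (5); add X.
Step 3: frontier [P—T 10, R—W 8, S—X 7, W—X 9] → take S—X (7); add S.
Step 4: frontier [P—T 10, R—W 8, S—T 12, W—X 9] → take R—W (8); add W.
Step 5: frontier [P—T 10, S—T 12, T—W 8] → take T—W (8); add T.
Vertex order: R, P, X, S, W, T. The 4th vertex is S.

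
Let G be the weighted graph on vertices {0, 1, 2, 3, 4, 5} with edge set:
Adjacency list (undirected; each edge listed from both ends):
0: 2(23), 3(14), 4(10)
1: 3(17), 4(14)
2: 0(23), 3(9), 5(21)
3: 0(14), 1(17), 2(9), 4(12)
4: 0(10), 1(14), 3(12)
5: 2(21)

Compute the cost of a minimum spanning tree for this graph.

66

Sort edges by weight, then run Kruskal:
2 3 (9): add — endpoints in different components.
0 4 (10): add — endpoints in different components.
3 4 (12): add — endpoints in different components.
0 3 (14): skip — 0 and 3 already connected.
1 4 (14): add — endpoints in different components.
1 3 (17): skip — 1 and 3 already connected.
2 5 (21): add — endpoints in different components.
MST edges: 2 3, 0 4, 3 4, 1 4, 2 5; total weight 9+10+12+14+21 = 66.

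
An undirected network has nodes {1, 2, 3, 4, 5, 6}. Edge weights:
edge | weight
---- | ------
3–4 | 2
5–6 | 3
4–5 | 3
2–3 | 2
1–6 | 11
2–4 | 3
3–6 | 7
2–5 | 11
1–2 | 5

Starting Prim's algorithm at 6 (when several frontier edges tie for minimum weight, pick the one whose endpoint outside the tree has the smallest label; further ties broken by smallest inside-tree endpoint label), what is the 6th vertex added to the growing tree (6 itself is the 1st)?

Grow the tree from 6 using Prim:
Step 1: frontier [5–6 3, 3–6 7, 1–6 11] → take 5–6 (3); add 5.
Step 2: frontier [4–5 3, 2–5 11, 3–6 7, 1–6 11] → take 4–5 (3); add 4.
Step 3: frontier [3–4 2, 2–4 3, 2–5 11, 3–6 7, 1–6 11] → take 3–4 (2); add 3.
Step 4: frontier [2–3 2, 2–4 3, 2–5 11, 1–6 11] → take 2–3 (2); add 2.
Step 5: frontier [1–2 5, 1–6 11] → take 1–2 (5); add 1.
Vertex order: 6, 5, 4, 3, 2, 1. The 6th vertex is 1.

1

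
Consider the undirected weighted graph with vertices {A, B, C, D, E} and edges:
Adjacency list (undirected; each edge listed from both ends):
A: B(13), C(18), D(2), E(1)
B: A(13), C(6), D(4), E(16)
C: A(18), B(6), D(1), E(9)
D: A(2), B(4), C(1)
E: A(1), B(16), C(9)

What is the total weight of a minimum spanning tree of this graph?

8

Grow the tree from B using Prim:
Step 1: cheapest edge leaving the tree is B-D (4); add D.
Step 2: cheapest edge leaving the tree is C-D (1); add C.
Step 3: cheapest edge leaving the tree is A-D (2); add A.
Step 4: cheapest edge leaving the tree is A-E (1); add E.
MST edges: B-D, C-D, A-D, A-E; total weight 4+1+2+1 = 8.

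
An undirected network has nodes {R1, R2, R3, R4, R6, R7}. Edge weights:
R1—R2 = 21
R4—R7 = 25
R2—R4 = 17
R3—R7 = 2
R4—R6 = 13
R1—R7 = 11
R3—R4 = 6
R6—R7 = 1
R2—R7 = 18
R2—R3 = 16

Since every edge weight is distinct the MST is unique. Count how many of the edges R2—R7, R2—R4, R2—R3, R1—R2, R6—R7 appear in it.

2

Sort edges by weight, then run Kruskal:
R6—R7 (1): add. Components now {R6,R7} {R1} {R2} {R3} {R4}
R3—R7 (2): add. Components now {R3,R6,R7} {R1} {R2} {R4}
R3—R4 (6): add. Components now {R3,R4,R6,R7} {R1} {R2}
R1—R7 (11): add. Components now {R1,R3,R4,R6,R7} {R2}
R4—R6 (13): skip — R6 and R4 already connected.
R2—R3 (16): add. Components now {R1,R2,R3,R4,R6,R7}
MST edge set: {R6—R7, R3—R7, R3—R4, R1—R7, R2—R3}.
Of the listed edges, {R2—R3, R6—R7} are in the MST → 2.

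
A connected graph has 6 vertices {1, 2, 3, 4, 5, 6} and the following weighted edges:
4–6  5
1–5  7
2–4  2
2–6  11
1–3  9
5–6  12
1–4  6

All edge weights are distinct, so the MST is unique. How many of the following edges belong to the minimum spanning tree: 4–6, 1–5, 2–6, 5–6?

2

Kruskal's algorithm — process edges by increasing weight (ties by edge label):
2–4 (2): add — endpoints in different components.
4–6 (5): add — endpoints in different components.
1–4 (6): add — endpoints in different components.
1–5 (7): add — endpoints in different components.
1–3 (9): add — endpoints in different components.
MST edge set: {2–4, 4–6, 1–4, 1–5, 1–3}.
Of the listed edges, {4–6, 1–5} are in the MST → 2.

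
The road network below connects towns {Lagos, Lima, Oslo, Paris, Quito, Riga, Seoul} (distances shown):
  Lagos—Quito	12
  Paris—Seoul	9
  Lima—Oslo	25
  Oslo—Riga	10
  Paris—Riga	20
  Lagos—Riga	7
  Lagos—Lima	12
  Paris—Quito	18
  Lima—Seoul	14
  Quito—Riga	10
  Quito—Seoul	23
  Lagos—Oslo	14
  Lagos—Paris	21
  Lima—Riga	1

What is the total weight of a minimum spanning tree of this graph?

51

Grow the tree from Quito using Prim:
Step 1: frontier [Quito—Riga 10, Lagos—Quito 12, Paris—Quito 18, Quito—Seoul 23] → take Quito—Riga (10); add Riga.
Step 2: frontier [Lagos—Quito 12, Paris—Quito 18, Quito—Seoul 23, Lima—Riga 1, Lagos—Riga 7, Oslo—Riga 10, Paris—Riga 20] → take Lima—Riga (1); add Lima.
Step 3: frontier [Lagos—Lima 12, Lima—Seoul 14, Lima—Oslo 25, Lagos—Quito 12, Paris—Quito 18, Quito—Seoul 23, Lagos—Riga 7, Oslo—Riga 10, Paris—Riga 20] → take Lagos—Riga (7); add Lagos.
Step 4: frontier [Lagos—Oslo 14, Lagos—Paris 21, Lima—Seoul 14, Lima—Oslo 25, Paris—Quito 18, Quito—Seoul 23, Oslo—Riga 10, Paris—Riga 20] → take Oslo—Riga (10); add Oslo.
Step 5: frontier [Lagos—Paris 21, Lima—Seoul 14, Paris—Quito 18, Quito—Seoul 23, Paris—Riga 20] → take Lima—Seoul (14); add Seoul.
Step 6: frontier [Lagos—Paris 21, Paris—Quito 18, Paris—Riga 20, Paris—Seoul 9] → take Paris—Seoul (9); add Paris.
MST edges: Quito—Riga, Lima—Riga, Lagos—Riga, Oslo—Riga, Lima—Seoul, Paris—Seoul; total weight 10+1+7+10+14+9 = 51.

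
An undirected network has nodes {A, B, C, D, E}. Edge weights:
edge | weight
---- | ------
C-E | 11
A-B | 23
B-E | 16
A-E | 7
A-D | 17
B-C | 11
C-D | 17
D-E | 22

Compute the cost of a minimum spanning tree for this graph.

46

Grow the tree from C using Prim:
Step 1: frontier [B-C 11, C-E 11, C-D 17] → take B-C (11); add B.
Step 2: frontier [B-E 16, A-B 23, C-E 11, C-D 17] → take C-E (11); add E.
Step 3: frontier [A-B 23, C-D 17, A-E 7, D-E 22] → take A-E (7); add A.
Step 4: frontier [A-D 17, C-D 17, D-E 22] → take A-D (17); add D.
MST edges: B-C, C-E, A-E, A-D; total weight 11+11+7+17 = 46.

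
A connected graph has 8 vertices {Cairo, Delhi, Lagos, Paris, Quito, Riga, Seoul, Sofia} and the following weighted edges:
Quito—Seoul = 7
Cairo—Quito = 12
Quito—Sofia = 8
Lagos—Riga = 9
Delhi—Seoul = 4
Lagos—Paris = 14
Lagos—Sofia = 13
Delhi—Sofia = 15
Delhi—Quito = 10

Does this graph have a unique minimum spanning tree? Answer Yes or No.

Yes

Kruskal: consider edges lightest-first.
Delhi—Seoul (4): add — endpoints in different components.
Quito—Seoul (7): add — endpoints in different components.
Quito—Sofia (8): add — endpoints in different components.
Lagos—Riga (9): add — endpoints in different components.
Delhi—Quito (10): skip — Delhi and Quito already connected.
Cairo—Quito (12): add — endpoints in different components.
Lagos—Sofia (13): add — endpoints in different components.
Lagos—Paris (14): add — endpoints in different components.
Every non-tree edge has weight strictly greater than the heaviest edge on the tree path between its endpoints, so the MST is unique.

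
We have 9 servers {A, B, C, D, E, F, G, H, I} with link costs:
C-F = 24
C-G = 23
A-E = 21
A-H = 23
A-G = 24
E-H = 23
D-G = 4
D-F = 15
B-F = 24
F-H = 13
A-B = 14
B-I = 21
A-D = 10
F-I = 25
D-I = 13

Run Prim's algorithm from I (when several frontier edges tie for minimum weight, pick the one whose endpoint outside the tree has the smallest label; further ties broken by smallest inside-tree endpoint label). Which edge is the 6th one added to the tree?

Prim's algorithm from I:
Step 1: cheapest edge leaving the tree is D-I (13); add D.
Step 2: cheapest edge leaving the tree is D-G (4); add G.
Step 3: cheapest edge leaving the tree is A-D (10); add A.
Step 4: cheapest edge leaving the tree is A-B (14); add B.
Step 5: cheapest edge leaving the tree is D-F (15); add F.
Step 6: cheapest edge leaving the tree is F-H (13); add H.
Step 7: cheapest edge leaving the tree is A-E (21); add E.
Step 8: cheapest edge leaving the tree is C-G (23); add C.
The 6th edge added is F-H.

F-H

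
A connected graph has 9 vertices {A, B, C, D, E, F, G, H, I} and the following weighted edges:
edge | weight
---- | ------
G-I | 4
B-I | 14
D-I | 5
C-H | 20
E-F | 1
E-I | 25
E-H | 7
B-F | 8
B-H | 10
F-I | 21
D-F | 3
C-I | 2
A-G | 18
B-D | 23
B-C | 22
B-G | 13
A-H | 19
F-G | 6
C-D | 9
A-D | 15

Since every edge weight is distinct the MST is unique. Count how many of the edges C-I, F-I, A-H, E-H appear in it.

Kruskal's algorithm — process edges by increasing weight (ties by edge label):
E-F (1): add — endpoints in different components.
C-I (2): add — endpoints in different components.
D-F (3): add — endpoints in different components.
G-I (4): add — endpoints in different components.
D-I (5): add — endpoints in different components.
F-G (6): skip — F and G already connected.
E-H (7): add — endpoints in different components.
B-F (8): add — endpoints in different components.
C-D (9): skip — C and D already connected.
B-H (10): skip — B and H already connected.
B-G (13): skip — B and G already connected.
B-I (14): skip — B and I already connected.
A-D (15): add — endpoints in different components.
MST edge set: {E-F, C-I, D-F, G-I, D-I, E-H, B-F, A-D}.
Of the listed edges, {C-I, E-H} are in the MST → 2.

2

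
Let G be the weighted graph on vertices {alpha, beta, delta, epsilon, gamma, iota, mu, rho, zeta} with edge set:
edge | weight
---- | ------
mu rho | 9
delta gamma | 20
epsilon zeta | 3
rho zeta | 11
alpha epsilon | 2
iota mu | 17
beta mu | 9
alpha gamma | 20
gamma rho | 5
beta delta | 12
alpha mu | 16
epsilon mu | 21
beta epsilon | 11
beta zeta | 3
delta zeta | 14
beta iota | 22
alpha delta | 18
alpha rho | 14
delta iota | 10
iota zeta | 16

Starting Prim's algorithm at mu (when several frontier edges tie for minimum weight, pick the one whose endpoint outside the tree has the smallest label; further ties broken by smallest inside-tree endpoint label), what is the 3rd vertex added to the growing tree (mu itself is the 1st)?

zeta

Grow the tree from mu using Prim:
Step 1: cheapest edge leaving the tree is beta mu (9); add beta.
Step 2: cheapest edge leaving the tree is beta zeta (3); add zeta.
Step 3: cheapest edge leaving the tree is epsilon zeta (3); add epsilon.
Step 4: cheapest edge leaving the tree is alpha epsilon (2); add alpha.
Step 5: cheapest edge leaving the tree is mu rho (9); add rho.
Step 6: cheapest edge leaving the tree is gamma rho (5); add gamma.
Step 7: cheapest edge leaving the tree is beta delta (12); add delta.
Step 8: cheapest edge leaving the tree is delta iota (10); add iota.
Vertex order: mu, beta, zeta, epsilon, alpha, rho, gamma, delta, iota. The 3rd vertex is zeta.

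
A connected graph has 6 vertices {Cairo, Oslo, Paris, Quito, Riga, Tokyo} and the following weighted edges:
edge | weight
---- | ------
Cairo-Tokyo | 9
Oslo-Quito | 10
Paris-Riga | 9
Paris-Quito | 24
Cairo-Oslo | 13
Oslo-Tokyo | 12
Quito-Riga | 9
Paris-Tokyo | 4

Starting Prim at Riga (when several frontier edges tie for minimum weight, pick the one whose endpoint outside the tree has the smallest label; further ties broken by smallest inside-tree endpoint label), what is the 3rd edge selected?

Prim, starting at Riga.
Step 1: cheapest edge leaving the tree is Paris-Riga (9); add Paris.
Step 2: cheapest edge leaving the tree is Paris-Tokyo (4); add Tokyo.
Step 3: cheapest edge leaving the tree is Cairo-Tokyo (9); add Cairo.
Step 4: cheapest edge leaving the tree is Quito-Riga (9); add Quito.
Step 5: cheapest edge leaving the tree is Oslo-Quito (10); add Oslo.
The 3rd edge added is Cairo-Tokyo.

Cairo-Tokyo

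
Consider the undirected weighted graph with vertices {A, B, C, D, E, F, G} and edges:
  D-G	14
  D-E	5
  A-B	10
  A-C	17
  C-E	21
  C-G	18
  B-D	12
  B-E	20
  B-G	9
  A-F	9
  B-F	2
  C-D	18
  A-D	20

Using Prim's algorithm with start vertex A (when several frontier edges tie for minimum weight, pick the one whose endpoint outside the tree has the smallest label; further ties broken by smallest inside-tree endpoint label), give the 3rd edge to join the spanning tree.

Prim's algorithm from A:
Step 1: frontier [A-F 9, A-B 10, A-C 17, A-D 20] → take A-F (9); add F.
Step 2: frontier [A-B 10, A-C 17, A-D 20, B-F 2] → take B-F (2); add B.
Step 3: frontier [A-C 17, A-D 20, B-G 9, B-D 12, B-E 20] → take B-G (9); add G.
Step 4: frontier [A-C 17, A-D 20, B-D 12, B-E 20, D-G 14, C-G 18] → take B-D (12); add D.
Step 5: frontier [A-C 17, B-E 20, D-E 5, C-D 18, C-G 18] → take D-E (5); add E.
Step 6: frontier [A-C 17, C-D 18, C-E 21, C-G 18] → take A-C (17); add C.
The 3rd edge added is B-G.

B-G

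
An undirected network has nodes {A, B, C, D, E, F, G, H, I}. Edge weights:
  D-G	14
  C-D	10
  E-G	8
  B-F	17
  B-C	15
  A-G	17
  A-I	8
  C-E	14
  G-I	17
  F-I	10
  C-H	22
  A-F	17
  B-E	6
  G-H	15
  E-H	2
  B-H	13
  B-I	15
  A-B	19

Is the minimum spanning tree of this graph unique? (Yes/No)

Kruskal's algorithm — process edges by increasing weight (ties by edge label):
E-H (2): add — endpoints in different components.
B-E (6): add — endpoints in different components.
A-I (8): add — endpoints in different components.
E-G (8): add — endpoints in different components.
C-D (10): add — endpoints in different components.
F-I (10): add — endpoints in different components.
B-H (13): skip — B and H already connected.
C-E (14): add — endpoints in different components.
D-G (14): skip — D and G already connected.
B-C (15): skip — B and C already connected.
B-I (15): add — endpoints in different components.
Non-tree edge D-G has weight 14, equal to the heaviest edge on its tree cycle — swapping gives another MST of the same weight. Not unique.

No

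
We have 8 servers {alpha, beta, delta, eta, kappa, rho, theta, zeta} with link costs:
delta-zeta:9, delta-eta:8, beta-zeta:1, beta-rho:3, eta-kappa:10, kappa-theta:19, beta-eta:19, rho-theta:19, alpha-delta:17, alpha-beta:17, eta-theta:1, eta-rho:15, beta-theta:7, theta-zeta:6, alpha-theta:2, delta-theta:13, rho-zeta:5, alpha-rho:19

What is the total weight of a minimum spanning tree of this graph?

31

Kruskal: consider edges lightest-first.
beta-zeta (1): add — endpoints in different components.
eta-theta (1): add — endpoints in different components.
alpha-theta (2): add — endpoints in different components.
beta-rho (3): add — endpoints in different components.
rho-zeta (5): skip — rho and zeta already connected.
theta-zeta (6): add — endpoints in different components.
beta-theta (7): skip — beta and theta already connected.
delta-eta (8): add — endpoints in different components.
delta-zeta (9): skip — delta and zeta already connected.
eta-kappa (10): add — endpoints in different components.
MST edges: beta-zeta, eta-theta, alpha-theta, beta-rho, theta-zeta, delta-eta, eta-kappa; total weight 1+1+2+3+6+8+10 = 31.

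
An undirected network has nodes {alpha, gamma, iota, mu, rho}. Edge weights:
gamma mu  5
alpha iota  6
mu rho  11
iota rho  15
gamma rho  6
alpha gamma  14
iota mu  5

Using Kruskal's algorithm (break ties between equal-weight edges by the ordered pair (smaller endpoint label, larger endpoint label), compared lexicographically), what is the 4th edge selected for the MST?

gamma-rho

Sort edges by weight, then run Kruskal:
gamma mu (5): add — endpoints in different components.
iota mu (5): add — endpoints in different components.
alpha iota (6): add — endpoints in different components.
gamma rho (6): add — endpoints in different components.
The 4th edge added is gamma rho.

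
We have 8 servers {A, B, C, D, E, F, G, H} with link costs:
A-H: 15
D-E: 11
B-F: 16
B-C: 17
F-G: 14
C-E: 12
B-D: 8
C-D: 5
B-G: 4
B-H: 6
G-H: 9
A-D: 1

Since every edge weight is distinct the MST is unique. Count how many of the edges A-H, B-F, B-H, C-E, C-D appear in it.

Kruskal: consider edges lightest-first.
A-D (1): add — endpoints in different components.
B-G (4): add — endpoints in different components.
C-D (5): add — endpoints in different components.
B-H (6): add — endpoints in different components.
B-D (8): add — endpoints in different components.
G-H (9): skip — G and H already connected.
D-E (11): add — endpoints in different components.
C-E (12): skip — C and E already connected.
F-G (14): add — endpoints in different components.
MST edge set: {A-D, B-G, C-D, B-H, B-D, D-E, F-G}.
Of the listed edges, {B-H, C-D} are in the MST → 2.

2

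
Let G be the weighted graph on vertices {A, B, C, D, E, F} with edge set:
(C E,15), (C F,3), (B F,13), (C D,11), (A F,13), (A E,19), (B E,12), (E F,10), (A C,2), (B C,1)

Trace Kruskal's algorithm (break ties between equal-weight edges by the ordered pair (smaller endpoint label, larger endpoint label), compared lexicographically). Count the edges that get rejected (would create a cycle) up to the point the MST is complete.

Sort edges by weight, then run Kruskal:
B C (1): add. Components now {A} {B,C} {D} {E} {F}
A C (2): add. Components now {A,B,C} {D} {E} {F}
C F (3): add. Components now {A,B,C,F} {D} {E}
E F (10): add. Components now {A,B,C,E,F} {D}
C D (11): add. Components now {A,B,C,D,E,F}
Edges rejected before the tree was complete: 0.

0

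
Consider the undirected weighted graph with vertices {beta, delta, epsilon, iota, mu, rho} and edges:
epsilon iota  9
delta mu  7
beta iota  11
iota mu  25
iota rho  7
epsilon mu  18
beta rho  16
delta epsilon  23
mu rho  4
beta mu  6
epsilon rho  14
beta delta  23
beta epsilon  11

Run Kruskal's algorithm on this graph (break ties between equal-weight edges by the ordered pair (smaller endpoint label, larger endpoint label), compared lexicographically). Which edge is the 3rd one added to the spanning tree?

Kruskal: consider edges lightest-first.
mu rho (4): add — endpoints in different components.
beta mu (6): add — endpoints in different components.
delta mu (7): add — endpoints in different components.
iota rho (7): add — endpoints in different components.
epsilon iota (9): add — endpoints in different components.
The 3rd edge added is delta mu.

delta-mu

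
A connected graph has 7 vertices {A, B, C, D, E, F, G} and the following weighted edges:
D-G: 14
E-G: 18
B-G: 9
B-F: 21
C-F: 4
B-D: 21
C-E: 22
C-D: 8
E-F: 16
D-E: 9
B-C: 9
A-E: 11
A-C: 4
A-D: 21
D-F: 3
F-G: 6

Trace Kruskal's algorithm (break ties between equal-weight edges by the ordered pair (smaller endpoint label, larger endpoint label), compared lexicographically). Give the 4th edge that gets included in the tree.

Kruskal's algorithm — process edges by increasing weight (ties by edge label):
D-F (3): add. Components now {A} {B} {C} {D,F} {E} {G}
A-C (4): add. Components now {A,C} {B} {D,F} {E} {G}
C-F (4): add. Components now {A,C,D,F} {B} {E} {G}
F-G (6): add. Components now {A,C,D,F,G} {B} {E}
C-D (8): skip — C and D already connected.
B-C (9): add. Components now {A,B,C,D,F,G} {E}
B-G (9): skip — B and G already connected.
D-E (9): add. Components now {A,B,C,D,E,F,G}
The 4th edge added is F-G.

F-G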